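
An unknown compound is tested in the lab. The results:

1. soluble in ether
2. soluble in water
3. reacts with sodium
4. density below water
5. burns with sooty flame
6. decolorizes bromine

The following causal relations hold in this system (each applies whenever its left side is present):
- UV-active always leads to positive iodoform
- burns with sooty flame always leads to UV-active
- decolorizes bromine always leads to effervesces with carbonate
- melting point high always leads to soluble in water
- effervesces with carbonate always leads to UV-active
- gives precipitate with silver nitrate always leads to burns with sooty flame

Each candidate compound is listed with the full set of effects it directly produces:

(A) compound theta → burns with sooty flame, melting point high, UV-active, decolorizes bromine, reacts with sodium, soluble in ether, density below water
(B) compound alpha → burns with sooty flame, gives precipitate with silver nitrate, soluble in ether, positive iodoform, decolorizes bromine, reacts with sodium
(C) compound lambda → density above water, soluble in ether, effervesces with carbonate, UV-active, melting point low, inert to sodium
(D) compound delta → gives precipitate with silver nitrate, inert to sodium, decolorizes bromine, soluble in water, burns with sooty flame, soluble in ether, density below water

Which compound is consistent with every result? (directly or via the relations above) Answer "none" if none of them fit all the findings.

Testing each hypothesis:
(A) compound theta — soluble in ether ✓; soluble in water ✓ (through melting point high → soluble in water); reacts with sodium ✓; density below water ✓; burns with sooty flame ✓; decolorizes bromine ✓
(B) compound alpha — soluble in ether ✓; soluble in water ✗; reacts with sodium ✓; density below water ✗; burns with sooty flame ✓; decolorizes bromine ✓
(C) compound lambda — soluble in ether ✓; soluble in water ✗; reacts with sodium ✗; density below water ✗; burns with sooty flame ✗; decolorizes bromine ✗
(D) compound delta — fails on reacts with sodium (predicts inert to sodium, not reacts with sodium)
(A) is the only candidate with no mismatches.

A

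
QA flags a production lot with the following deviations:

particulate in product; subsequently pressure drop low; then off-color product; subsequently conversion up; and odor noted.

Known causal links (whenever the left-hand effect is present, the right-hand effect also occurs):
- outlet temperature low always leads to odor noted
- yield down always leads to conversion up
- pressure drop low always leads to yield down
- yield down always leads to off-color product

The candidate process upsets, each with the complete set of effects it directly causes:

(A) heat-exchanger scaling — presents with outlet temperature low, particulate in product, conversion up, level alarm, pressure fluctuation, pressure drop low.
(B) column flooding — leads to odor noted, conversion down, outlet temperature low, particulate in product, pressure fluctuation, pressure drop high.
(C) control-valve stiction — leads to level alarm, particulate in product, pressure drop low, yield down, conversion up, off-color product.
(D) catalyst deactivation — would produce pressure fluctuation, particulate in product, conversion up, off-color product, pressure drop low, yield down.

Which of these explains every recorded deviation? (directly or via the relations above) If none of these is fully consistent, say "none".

A

Checking each candidate against the observations:
(A) heat-exchanger scaling — accounts for every observation (off-color product via pressure drop low → yield down → off-color product)
(B) column flooding — particulate in product yes; pressure drop low NO; off-color product NO; conversion up NO; odor noted yes
(C) control-valve stiction — does not account for odor noted
(D) catalyst deactivation — does not account for odor noted
(A) is the only candidate with no mismatches.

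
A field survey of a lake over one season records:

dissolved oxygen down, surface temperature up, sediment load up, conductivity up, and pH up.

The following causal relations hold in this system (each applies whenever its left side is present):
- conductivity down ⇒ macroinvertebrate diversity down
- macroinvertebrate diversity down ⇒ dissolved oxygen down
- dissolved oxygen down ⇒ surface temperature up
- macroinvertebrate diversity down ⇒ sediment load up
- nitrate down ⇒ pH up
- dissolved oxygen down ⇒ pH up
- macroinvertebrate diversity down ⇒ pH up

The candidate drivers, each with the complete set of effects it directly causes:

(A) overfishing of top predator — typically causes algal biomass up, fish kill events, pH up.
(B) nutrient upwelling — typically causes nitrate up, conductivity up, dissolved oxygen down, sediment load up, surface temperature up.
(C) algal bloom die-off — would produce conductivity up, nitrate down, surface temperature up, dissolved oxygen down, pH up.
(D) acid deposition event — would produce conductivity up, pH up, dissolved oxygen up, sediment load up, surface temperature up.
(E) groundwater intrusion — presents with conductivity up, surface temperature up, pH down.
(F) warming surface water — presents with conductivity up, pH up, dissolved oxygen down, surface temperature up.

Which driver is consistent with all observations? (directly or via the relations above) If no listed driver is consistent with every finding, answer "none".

Testing each hypothesis:
(A) overfishing of top predator — dissolved oxygen down miss; surface temperature up miss; sediment load up miss; conductivity up miss; pH up match
(B) nutrient upwelling — accounts for every observation (pH up by dissolved oxygen down → pH up)
(C) algal bloom die-off — dissolved oxygen down match; surface temperature up match; sediment load up miss; conductivity up match; pH up match
(D) acid deposition event — fails on dissolved oxygen down (predicts dissolved oxygen up, not dissolved oxygen down)
(E) groundwater intrusion — fails on dissolved oxygen down, sediment load up, pH up (predicts pH down, not pH up)
(F) warming surface water — does not account for sediment load up
(B) is the only candidate with no mismatches.

B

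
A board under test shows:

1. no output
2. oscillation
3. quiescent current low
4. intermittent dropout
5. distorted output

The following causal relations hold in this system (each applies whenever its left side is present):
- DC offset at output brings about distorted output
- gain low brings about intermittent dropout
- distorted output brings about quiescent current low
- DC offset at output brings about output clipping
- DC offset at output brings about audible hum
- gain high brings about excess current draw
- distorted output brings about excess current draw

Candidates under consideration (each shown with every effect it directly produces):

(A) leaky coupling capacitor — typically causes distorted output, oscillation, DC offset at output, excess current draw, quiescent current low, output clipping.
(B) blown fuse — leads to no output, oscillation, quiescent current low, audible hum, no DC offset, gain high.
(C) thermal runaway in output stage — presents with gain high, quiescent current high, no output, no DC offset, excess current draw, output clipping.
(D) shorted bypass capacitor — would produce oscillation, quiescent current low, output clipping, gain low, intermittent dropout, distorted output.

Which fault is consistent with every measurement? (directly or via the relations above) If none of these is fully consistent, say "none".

none

Per-candidate check:
(A) leaky coupling capacitor — no output -; oscillation +; quiescent current low +; intermittent dropout -; distorted output +
(B) blown fuse — no output +; oscillation +; quiescent current low +; intermittent dropout -; distorted output -
(C) thermal runaway in output stage — fails on oscillation, quiescent current low, intermittent dropout, distorted output (predicts quiescent current high, not quiescent current low)
(D) shorted bypass capacitor — no output -; oscillation +; quiescent current low +; intermittent dropout +; distorted output +
No candidate is consistent with all observations.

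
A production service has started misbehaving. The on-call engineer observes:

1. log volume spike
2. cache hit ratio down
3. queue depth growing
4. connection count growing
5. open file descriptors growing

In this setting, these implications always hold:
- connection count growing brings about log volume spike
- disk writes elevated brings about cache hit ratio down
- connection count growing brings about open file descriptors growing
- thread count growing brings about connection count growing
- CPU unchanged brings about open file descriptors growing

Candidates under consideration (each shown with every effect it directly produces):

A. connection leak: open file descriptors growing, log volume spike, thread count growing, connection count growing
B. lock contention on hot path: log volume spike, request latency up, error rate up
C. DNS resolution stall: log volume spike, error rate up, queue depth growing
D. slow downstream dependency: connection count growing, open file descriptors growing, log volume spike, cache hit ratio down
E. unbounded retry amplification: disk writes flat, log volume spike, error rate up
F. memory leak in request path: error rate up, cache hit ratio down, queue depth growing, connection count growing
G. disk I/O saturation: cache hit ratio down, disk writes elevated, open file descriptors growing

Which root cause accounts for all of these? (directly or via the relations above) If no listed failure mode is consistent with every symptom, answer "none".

Checking each candidate against the observations:
(A) connection leak — does not account for cache hit ratio down, queue depth growing
(B) lock contention on hot path — does not account for cache hit ratio down, queue depth growing, connection count growing, open file descriptors growing
(C) DNS resolution stall — log volume spike +; cache hit ratio down -; queue depth growing +; connection count growing -; open file descriptors growing -
(D) slow downstream dependency — log volume spike +; cache hit ratio down +; queue depth growing -; connection count growing +; open file descriptors growing +
(E) unbounded retry amplification — log volume spike +; cache hit ratio down -; queue depth growing -; connection count growing -; open file descriptors growing -
(F) memory leak in request path — log volume spike + (through connection count growing → log volume spike); cache hit ratio down +; queue depth growing +; connection count growing +; open file descriptors growing + (through connection count growing → open file descriptors growing)
(G) disk I/O saturation — log volume spike -; cache hit ratio down +; queue depth growing -; connection count growing -; open file descriptors growing +
(F) alone accounts for all the evidence.

F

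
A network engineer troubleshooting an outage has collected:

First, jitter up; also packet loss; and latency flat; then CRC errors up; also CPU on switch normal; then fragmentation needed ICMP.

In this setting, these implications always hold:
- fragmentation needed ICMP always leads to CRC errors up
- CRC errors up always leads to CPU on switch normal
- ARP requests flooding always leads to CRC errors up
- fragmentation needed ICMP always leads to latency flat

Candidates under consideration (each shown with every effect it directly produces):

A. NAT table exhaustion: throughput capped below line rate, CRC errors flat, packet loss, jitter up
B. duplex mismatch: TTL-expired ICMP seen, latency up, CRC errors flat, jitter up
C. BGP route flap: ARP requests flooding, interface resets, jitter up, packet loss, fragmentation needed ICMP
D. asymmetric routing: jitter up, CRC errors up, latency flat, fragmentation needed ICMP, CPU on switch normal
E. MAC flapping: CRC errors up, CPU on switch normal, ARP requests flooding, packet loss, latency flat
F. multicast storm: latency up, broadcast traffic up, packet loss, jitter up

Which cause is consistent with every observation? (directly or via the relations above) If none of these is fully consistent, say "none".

C

Checking each candidate against the observations:
(A) NAT table exhaustion — jitter up ✓; packet loss ✓; latency flat ✗; CRC errors up ✗; CPU on switch normal ✗; fragmentation needed ICMP ✗
(B) duplex mismatch — jitter up ✓; packet loss ✗; latency flat ✗; CRC errors up ✗; CPU on switch normal ✗; fragmentation needed ICMP ✗
(C) BGP route flap — jitter up ✓; packet loss ✓; latency flat ✓ (via fragmentation needed ICMP → latency flat); CRC errors up ✓ (via fragmentation needed ICMP → CRC errors up); CPU on switch normal ✓ (via fragmentation needed ICMP → CRC errors up → CPU on switch normal); fragmentation needed ICMP ✓
(D) asymmetric routing — does not account for packet loss
(E) MAC flapping — jitter up ✗; packet loss ✓; latency flat ✓; CRC errors up ✓; CPU on switch normal ✓; fragmentation needed ICMP ✗
(F) multicast storm — jitter up ✓; packet loss ✓; latency flat ✗; CRC errors up ✗; CPU on switch normal ✗; fragmentation needed ICMP ✗
(C) is the only candidate with no mismatches.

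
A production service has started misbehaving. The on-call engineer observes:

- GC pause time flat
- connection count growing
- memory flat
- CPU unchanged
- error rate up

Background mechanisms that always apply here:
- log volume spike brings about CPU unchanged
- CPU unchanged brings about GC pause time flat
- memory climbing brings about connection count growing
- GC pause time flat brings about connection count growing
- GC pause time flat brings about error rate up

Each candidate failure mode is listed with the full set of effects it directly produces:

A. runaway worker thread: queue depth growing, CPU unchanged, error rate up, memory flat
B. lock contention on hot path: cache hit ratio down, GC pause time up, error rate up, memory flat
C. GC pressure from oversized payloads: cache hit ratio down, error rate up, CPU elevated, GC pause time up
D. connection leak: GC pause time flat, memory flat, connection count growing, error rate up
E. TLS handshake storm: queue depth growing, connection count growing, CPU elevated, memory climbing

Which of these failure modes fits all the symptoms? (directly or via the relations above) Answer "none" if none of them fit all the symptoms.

Checking each candidate against the observations:
(A) runaway worker thread — accounts for every observation (GC pause time flat via CPU unchanged → GC pause time flat)
(B) lock contention on hot path — GC pause time flat -; connection count growing -; memory flat +; CPU unchanged -; error rate up +
(C) GC pressure from oversized payloads — fails on GC pause time flat, connection count growing, memory flat, CPU unchanged (predicts GC pause time up, not GC pause time flat; predicts CPU elevated, not CPU unchanged)
(D) connection leak — does not account for CPU unchanged
(E) TLS handshake storm — GC pause time flat -; connection count growing +; memory flat -; CPU unchanged -; error rate up -
Only (A) is consistent with every observation.

A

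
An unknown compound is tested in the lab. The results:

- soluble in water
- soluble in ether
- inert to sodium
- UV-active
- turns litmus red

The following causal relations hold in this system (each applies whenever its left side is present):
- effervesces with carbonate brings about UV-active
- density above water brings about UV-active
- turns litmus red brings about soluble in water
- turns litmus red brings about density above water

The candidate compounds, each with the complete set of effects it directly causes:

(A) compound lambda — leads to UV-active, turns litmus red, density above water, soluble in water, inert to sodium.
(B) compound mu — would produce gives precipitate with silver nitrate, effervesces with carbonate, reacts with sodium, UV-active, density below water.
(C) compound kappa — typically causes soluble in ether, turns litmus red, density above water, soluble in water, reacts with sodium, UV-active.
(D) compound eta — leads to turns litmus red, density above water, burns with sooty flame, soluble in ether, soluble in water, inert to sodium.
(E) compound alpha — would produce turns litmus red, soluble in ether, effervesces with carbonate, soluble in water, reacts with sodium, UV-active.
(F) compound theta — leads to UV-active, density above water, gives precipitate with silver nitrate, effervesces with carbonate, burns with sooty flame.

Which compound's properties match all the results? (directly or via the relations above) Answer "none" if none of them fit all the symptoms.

Per-candidate check:
(A) compound lambda — does not account for soluble in ether
(B) compound mu — fails on soluble in water, soluble in ether, inert to sodium, turns litmus red (predicts reacts with sodium, not inert to sodium)
(C) compound kappa — soluble in water match; soluble in ether match; inert to sodium miss; UV-active match; turns litmus red match
(D) compound eta — accounts for every observation (UV-active by density above water → UV-active)
(E) compound alpha — soluble in water match; soluble in ether match; inert to sodium miss; UV-active match; turns litmus red match
(F) compound theta — does not account for soluble in water, soluble in ether, inert to sodium, turns litmus red
(D) is the only candidate with no mismatches.

D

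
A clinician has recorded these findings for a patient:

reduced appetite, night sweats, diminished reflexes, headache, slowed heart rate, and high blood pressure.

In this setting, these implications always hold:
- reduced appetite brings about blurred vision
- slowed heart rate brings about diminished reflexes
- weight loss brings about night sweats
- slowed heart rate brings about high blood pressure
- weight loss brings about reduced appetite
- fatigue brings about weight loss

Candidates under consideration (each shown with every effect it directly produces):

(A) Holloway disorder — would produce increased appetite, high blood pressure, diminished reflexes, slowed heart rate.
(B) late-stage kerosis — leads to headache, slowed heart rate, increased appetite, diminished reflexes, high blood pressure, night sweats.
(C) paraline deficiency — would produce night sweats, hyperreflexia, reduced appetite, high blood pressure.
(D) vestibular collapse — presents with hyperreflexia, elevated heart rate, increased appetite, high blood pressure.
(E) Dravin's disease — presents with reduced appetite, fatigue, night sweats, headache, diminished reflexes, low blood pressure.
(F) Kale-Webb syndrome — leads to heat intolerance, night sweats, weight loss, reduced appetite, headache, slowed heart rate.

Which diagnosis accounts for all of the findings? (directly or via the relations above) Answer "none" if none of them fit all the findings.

For each candidate, compare predicted effects to what was observed:
(A) Holloway disorder — reduced appetite NO; night sweats NO; diminished reflexes yes; headache NO; slowed heart rate yes; high blood pressure yes
(B) late-stage kerosis — fails on reduced appetite (predicts increased appetite, not reduced appetite)
(C) paraline deficiency — fails on diminished reflexes, headache, slowed heart rate (predicts hyperreflexia, not diminished reflexes)
(D) vestibular collapse — reduced appetite NO; night sweats NO; diminished reflexes NO; headache NO; slowed heart rate NO; high blood pressure yes
(E) Dravin's disease — reduced appetite yes; night sweats yes; diminished reflexes yes; headache yes; slowed heart rate NO; high blood pressure NO
(F) Kale-Webb syndrome — accounts for every observation (diminished reflexes through slowed heart rate → diminished reflexes)
(F) is the only candidate with no mismatches.

F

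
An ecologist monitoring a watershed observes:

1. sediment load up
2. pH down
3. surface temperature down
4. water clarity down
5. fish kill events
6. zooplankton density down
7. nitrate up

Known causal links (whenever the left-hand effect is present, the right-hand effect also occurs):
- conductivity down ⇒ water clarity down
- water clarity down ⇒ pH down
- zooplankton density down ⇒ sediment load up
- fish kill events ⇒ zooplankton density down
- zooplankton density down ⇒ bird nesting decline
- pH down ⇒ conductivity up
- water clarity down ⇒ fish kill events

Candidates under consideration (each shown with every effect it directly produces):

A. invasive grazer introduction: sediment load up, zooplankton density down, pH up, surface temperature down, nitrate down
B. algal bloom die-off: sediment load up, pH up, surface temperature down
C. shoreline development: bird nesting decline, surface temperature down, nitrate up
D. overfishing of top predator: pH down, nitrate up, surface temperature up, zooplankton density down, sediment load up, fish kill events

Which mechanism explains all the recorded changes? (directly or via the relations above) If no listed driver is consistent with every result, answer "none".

none

Checking each candidate against the observations:
(A) invasive grazer introduction — fails on pH down, water clarity down, fish kill events, nitrate up (predicts pH up, not pH down; predicts nitrate down, not nitrate up)
(B) algal bloom die-off — sediment load up yes; pH down NO; surface temperature down yes; water clarity down NO; fish kill events NO; zooplankton density down NO; nitrate up NO
(C) shoreline development — sediment load up NO; pH down NO; surface temperature down yes; water clarity down NO; fish kill events NO; zooplankton density down NO; nitrate up yes
(D) overfishing of top predator — sediment load up yes; pH down yes; surface temperature down NO; water clarity down NO; fish kill events yes; zooplankton density down yes; nitrate up yes
Every candidate fails on at least one observation.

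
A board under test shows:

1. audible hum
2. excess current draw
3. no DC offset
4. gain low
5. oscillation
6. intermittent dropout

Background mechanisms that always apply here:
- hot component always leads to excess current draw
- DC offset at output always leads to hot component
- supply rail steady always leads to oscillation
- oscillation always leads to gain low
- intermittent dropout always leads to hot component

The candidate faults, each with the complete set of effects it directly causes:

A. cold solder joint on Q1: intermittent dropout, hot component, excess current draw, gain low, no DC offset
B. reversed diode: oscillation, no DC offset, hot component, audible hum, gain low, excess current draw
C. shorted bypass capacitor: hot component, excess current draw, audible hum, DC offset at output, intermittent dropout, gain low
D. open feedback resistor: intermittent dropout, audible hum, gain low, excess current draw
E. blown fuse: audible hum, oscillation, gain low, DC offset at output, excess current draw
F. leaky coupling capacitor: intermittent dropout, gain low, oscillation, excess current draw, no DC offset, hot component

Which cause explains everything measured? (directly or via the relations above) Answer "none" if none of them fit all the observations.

Checking each candidate against the observations:
(A) cold solder joint on Q1 — audible hum ✗; excess current draw ✓; no DC offset ✓; gain low ✓; oscillation ✗; intermittent dropout ✓
(B) reversed diode — audible hum ✓; excess current draw ✓; no DC offset ✓; gain low ✓; oscillation ✓; intermittent dropout ✗
(C) shorted bypass capacitor — audible hum ✓; excess current draw ✓; no DC offset ✗; gain low ✓; oscillation ✗; intermittent dropout ✓
(D) open feedback resistor — audible hum ✓; excess current draw ✓; no DC offset ✗; gain low ✓; oscillation ✗; intermittent dropout ✓
(E) blown fuse — audible hum ✓; excess current draw ✓; no DC offset ✗; gain low ✓; oscillation ✓; intermittent dropout ✗
(F) leaky coupling capacitor — audible hum ✗; excess current draw ✓; no DC offset ✓; gain low ✓; oscillation ✓; intermittent dropout ✓
Every candidate fails on at least one observation.

none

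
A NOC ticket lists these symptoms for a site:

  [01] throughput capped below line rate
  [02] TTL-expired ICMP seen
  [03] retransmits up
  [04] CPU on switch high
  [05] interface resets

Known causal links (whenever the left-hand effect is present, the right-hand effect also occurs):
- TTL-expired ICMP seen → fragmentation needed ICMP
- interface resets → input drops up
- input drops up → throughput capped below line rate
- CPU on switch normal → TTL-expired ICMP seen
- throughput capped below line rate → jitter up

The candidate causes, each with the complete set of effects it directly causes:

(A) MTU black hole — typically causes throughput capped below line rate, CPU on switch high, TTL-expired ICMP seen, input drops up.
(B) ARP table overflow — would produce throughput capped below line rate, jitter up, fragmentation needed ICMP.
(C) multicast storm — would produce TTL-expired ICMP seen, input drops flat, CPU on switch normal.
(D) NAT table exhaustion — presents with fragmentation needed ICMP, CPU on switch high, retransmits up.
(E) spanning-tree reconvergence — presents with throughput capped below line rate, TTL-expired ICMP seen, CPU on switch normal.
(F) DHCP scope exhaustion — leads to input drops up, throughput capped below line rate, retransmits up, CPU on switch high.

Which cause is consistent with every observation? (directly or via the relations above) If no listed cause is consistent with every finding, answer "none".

For each candidate, compare predicted effects to what was observed:
(A) MTU black hole — does not account for retransmits up, interface resets
(B) ARP table overflow — does not account for TTL-expired ICMP seen, retransmits up, CPU on switch high, interface resets
(C) multicast storm — fails on throughput capped below line rate, retransmits up, CPU on switch high, interface resets (predicts CPU on switch normal, not CPU on switch high)
(D) NAT table exhaustion — does not account for throughput capped below line rate, TTL-expired ICMP seen, interface resets
(E) spanning-tree reconvergence — throughput capped below line rate ✓; TTL-expired ICMP seen ✓; retransmits up ✗; CPU on switch high ✗; interface resets ✗
(F) DHCP scope exhaustion — throughput capped below line rate ✓; TTL-expired ICMP seen ✗; retransmits up ✓; CPU on switch high ✓; interface resets ✗
No candidate is consistent with all observations.

none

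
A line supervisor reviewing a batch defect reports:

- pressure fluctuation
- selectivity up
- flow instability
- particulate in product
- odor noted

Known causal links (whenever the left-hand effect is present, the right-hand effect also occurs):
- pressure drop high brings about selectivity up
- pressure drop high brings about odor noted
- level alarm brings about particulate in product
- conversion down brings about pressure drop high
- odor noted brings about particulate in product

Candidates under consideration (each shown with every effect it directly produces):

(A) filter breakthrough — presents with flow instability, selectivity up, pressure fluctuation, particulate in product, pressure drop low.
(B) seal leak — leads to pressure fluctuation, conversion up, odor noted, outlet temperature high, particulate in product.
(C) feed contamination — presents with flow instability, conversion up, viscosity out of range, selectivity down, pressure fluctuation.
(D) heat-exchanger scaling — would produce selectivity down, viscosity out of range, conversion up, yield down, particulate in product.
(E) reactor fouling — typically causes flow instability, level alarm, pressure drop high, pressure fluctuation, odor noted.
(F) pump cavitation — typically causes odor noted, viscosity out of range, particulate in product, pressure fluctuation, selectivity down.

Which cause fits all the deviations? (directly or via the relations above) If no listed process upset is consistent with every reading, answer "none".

E

Checking each candidate against the observations:
(A) filter breakthrough — pressure fluctuation ✓; selectivity up ✓; flow instability ✓; particulate in product ✓; odor noted ✗
(B) seal leak — pressure fluctuation ✓; selectivity up ✗; flow instability ✗; particulate in product ✓; odor noted ✓
(C) feed contamination — fails on selectivity up, particulate in product, odor noted (predicts selectivity down, not selectivity up)
(D) heat-exchanger scaling — fails on pressure fluctuation, selectivity up, flow instability, odor noted (predicts selectivity down, not selectivity up)
(E) reactor fouling — accounts for every observation (selectivity up via pressure drop high → selectivity up)
(F) pump cavitation — pressure fluctuation ✓; selectivity up ✗; flow instability ✗; particulate in product ✓; odor noted ✓
(E) alone accounts for all the evidence.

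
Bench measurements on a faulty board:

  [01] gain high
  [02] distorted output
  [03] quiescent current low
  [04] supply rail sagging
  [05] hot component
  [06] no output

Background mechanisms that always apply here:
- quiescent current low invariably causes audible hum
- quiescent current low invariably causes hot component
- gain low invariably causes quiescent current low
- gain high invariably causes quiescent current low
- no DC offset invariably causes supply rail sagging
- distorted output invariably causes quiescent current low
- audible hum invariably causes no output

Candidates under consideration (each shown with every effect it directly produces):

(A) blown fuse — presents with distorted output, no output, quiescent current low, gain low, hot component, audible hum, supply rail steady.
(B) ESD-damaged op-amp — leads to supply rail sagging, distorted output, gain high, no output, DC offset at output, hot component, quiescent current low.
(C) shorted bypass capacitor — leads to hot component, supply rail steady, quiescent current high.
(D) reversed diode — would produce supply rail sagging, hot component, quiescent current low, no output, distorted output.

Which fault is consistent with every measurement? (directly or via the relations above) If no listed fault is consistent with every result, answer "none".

B

Testing each hypothesis:
(A) blown fuse — gain high ✗; distorted output ✓; quiescent current low ✓; supply rail sagging ✗; hot component ✓; no output ✓
(B) ESD-damaged op-amp — accounts for every observation
(C) shorted bypass capacitor — gain high ✗; distorted output ✗; quiescent current low ✗; supply rail sagging ✗; hot component ✓; no output ✗
(D) reversed diode — gain high ✗; distorted output ✓; quiescent current low ✓; supply rail sagging ✓; hot component ✓; no output ✓
(B) alone accounts for all the evidence.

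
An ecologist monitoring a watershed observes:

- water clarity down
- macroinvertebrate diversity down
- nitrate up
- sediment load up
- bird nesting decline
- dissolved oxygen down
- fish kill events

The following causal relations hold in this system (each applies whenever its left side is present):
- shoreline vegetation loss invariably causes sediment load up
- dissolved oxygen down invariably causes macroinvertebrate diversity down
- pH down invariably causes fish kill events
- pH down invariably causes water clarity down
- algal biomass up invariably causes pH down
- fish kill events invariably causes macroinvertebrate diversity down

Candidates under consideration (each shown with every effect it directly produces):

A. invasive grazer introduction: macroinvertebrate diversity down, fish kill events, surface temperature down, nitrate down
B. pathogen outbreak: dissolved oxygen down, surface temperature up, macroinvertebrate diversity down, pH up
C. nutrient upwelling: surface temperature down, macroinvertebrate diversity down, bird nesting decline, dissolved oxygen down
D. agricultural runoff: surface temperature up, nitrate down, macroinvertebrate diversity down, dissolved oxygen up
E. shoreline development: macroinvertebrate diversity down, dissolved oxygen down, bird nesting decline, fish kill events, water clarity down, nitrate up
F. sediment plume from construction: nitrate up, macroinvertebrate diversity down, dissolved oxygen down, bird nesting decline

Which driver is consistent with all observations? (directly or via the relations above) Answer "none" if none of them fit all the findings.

none

For each candidate, compare predicted effects to what was observed:
(A) invasive grazer introduction — water clarity down ✗; macroinvertebrate diversity down ✓; nitrate up ✗; sediment load up ✗; bird nesting decline ✗; dissolved oxygen down ✗; fish kill events ✓
(B) pathogen outbreak — water clarity down ✗; macroinvertebrate diversity down ✓; nitrate up ✗; sediment load up ✗; bird nesting decline ✗; dissolved oxygen down ✓; fish kill events ✗
(C) nutrient upwelling — water clarity down ✗; macroinvertebrate diversity down ✓; nitrate up ✗; sediment load up ✗; bird nesting decline ✓; dissolved oxygen down ✓; fish kill events ✗
(D) agricultural runoff — fails on water clarity down, nitrate up, sediment load up, bird nesting decline, dissolved oxygen down, fish kill events (predicts nitrate down, not nitrate up; predicts dissolved oxygen up, not dissolved oxygen down)
(E) shoreline development — does not account for sediment load up
(F) sediment plume from construction — water clarity down ✗; macroinvertebrate diversity down ✓; nitrate up ✓; sediment load up ✗; bird nesting decline ✓; dissolved oxygen down ✓; fish kill events ✗
None of the listed candidates fits everything.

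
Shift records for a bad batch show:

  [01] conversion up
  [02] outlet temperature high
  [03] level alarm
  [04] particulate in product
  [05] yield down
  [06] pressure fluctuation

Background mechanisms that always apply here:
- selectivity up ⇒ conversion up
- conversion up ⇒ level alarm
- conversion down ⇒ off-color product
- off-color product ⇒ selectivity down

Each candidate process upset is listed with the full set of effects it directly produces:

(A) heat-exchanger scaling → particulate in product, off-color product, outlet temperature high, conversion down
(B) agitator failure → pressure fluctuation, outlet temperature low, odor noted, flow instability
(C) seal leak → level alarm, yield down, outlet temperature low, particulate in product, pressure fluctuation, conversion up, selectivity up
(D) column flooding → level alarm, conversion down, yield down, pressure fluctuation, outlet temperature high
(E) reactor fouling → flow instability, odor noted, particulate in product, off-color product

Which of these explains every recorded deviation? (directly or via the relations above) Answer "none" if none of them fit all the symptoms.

none

For each candidate, compare predicted effects to what was observed:
(A) heat-exchanger scaling — conversion up -; outlet temperature high +; level alarm -; particulate in product +; yield down -; pressure fluctuation -
(B) agitator failure — conversion up -; outlet temperature high -; level alarm -; particulate in product -; yield down -; pressure fluctuation +
(C) seal leak — fails on outlet temperature high (predicts outlet temperature low, not outlet temperature high)
(D) column flooding — fails on conversion up, particulate in product (predicts conversion down, not conversion up)
(E) reactor fouling — does not account for conversion up, outlet temperature high, level alarm, yield down, pressure fluctuation
Every candidate fails on at least one observation.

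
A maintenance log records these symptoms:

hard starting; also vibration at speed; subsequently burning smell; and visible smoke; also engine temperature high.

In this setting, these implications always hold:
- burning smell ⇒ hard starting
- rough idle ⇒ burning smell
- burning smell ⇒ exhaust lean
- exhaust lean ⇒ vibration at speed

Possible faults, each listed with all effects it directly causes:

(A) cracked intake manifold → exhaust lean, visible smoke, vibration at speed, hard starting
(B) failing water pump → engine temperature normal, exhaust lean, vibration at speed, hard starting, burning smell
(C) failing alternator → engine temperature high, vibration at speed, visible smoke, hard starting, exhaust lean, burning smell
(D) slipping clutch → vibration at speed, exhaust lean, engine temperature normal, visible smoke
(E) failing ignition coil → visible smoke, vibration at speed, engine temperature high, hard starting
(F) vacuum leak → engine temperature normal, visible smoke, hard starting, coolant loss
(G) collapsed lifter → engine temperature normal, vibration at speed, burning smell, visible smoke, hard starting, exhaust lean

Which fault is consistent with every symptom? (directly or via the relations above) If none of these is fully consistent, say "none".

C

Checking each candidate against the observations:
(A) cracked intake manifold — does not account for burning smell, engine temperature high
(B) failing water pump — hard starting +; vibration at speed +; burning smell +; visible smoke -; engine temperature high -
(C) failing alternator — hard starting +; vibration at speed +; burning smell +; visible smoke +; engine temperature high +
(D) slipping clutch — hard starting -; vibration at speed +; burning smell -; visible smoke +; engine temperature high -
(E) failing ignition coil — hard starting +; vibration at speed +; burning smell -; visible smoke +; engine temperature high +
(F) vacuum leak — hard starting +; vibration at speed -; burning smell -; visible smoke +; engine temperature high -
(G) collapsed lifter — hard starting +; vibration at speed +; burning smell +; visible smoke +; engine temperature high -
Only (C) is consistent with every observation.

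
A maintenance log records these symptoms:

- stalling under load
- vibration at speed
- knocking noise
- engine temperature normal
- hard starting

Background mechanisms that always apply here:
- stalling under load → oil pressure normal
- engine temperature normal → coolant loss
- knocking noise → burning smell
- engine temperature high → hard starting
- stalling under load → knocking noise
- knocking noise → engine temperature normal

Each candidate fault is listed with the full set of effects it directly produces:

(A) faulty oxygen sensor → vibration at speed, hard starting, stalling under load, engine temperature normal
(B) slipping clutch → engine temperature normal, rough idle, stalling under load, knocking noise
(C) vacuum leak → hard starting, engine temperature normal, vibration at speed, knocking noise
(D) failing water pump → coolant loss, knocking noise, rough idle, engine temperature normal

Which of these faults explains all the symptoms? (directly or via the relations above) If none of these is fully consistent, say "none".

Checking each candidate against the observations:
(A) faulty oxygen sensor — stalling under load match; vibration at speed match; knocking noise match (through stalling under load → knocking noise); engine temperature normal match; hard starting match
(B) slipping clutch — stalling under load match; vibration at speed miss; knocking noise match; engine temperature normal match; hard starting miss
(C) vacuum leak — does not account for stalling under load
(D) failing water pump — stalling under load miss; vibration at speed miss; knocking noise match; engine temperature normal match; hard starting miss
(A) alone accounts for all the evidence.

A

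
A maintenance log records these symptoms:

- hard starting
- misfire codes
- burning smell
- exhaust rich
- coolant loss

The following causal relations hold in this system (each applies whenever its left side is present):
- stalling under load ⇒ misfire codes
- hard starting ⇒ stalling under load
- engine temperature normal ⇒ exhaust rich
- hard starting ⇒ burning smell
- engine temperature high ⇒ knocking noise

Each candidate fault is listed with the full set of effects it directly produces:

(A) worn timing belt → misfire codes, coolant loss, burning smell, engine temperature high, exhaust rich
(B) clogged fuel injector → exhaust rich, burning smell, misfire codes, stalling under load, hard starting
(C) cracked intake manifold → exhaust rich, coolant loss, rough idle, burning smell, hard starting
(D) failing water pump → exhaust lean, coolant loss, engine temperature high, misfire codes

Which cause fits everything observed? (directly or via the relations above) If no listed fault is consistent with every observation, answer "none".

C

Checking each candidate against the observations:
(A) worn timing belt — does not account for hard starting
(B) clogged fuel injector — hard starting +; misfire codes +; burning smell +; exhaust rich +; coolant loss -
(C) cracked intake manifold — hard starting +; misfire codes + (by hard starting → stalling under load → misfire codes); burning smell +; exhaust rich +; coolant loss +
(D) failing water pump — hard starting -; misfire codes +; burning smell -; exhaust rich -; coolant loss +
Only (C) is consistent with every observation.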